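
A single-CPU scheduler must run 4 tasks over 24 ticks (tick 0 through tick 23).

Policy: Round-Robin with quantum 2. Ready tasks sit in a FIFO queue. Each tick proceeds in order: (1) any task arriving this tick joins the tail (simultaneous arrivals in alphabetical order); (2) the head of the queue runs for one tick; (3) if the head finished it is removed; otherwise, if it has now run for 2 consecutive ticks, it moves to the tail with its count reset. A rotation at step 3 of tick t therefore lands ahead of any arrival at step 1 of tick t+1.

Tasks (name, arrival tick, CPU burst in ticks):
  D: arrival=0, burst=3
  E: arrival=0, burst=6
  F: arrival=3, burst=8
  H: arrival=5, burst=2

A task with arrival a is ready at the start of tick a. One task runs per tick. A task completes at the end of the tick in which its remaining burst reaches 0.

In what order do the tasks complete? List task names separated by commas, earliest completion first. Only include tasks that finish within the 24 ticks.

t=0: queue=[D,E] q_used=0 → run D
t=1: queue=[D,E] q_used=1 → run D
t=2: queue=[E,D] q_used=0 → run E
t=3: queue=[E,D,F] q_used=1 → run E
t=4: queue=[D,F,E] q_used=0 → run D
t=5: queue=[F,E,H] q_used=0 → run F
t=6: queue=[F,E,H] q_used=1 → run F
t=7: queue=[E,H,F] q_used=0 → run E
t=8: queue=[E,H,F] q_used=1 → run E
t=9: queue=[H,F,E] q_used=0 → run H
t=10: queue=[H,F,E] q_used=1 → run H
t=11: queue=[F,E] q_used=0 → run F
t=12: queue=[F,E] q_used=1 → run F
t=13: queue=[E,F] q_used=0 → run E
t=14: queue=[E,F] q_used=1 → run E
t=15: queue=[F] q_used=0 → run F
t=16: queue=[F] q_used=1 → run F
t=17: queue=[F] q_used=0 → run F
t=18: queue=[F] q_used=1 → run F
t=19: (idle)
t=20: (idle)
t=21: (idle)
t=22: (idle)
t=23: (idle)

completion order = D, H, E, F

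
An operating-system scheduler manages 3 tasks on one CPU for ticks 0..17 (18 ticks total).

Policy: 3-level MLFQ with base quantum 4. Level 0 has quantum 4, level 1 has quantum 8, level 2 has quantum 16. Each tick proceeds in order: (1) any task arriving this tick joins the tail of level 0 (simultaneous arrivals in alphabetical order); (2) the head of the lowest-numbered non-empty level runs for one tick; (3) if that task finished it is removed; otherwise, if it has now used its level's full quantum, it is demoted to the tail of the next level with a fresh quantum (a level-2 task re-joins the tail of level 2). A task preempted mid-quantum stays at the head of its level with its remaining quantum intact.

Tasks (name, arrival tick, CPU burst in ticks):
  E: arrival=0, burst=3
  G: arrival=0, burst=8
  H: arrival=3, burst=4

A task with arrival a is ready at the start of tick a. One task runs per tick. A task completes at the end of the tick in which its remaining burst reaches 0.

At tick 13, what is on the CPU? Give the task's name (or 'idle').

t=0: L0/L1/L2 = EG/-/- → run E
t=1: L0/L1/L2 = EG/-/- → run E
t=2: L0/L1/L2 = EG/-/- → run E
t=3: L0/L1/L2 = GH/-/- → run G
t=4: L0/L1/L2 = GH/-/- → run G
t=5: L0/L1/L2 = GH/-/- → run G
t=6: L0/L1/L2 = GH/-/- → run G
t=7: L0/L1/L2 = H/G/- → run H
t=8: L0/L1/L2 = H/G/- → run H
t=9: L0/L1/L2 = H/G/- → run H
t=10: L0/L1/L2 = H/G/- → run H
t=11: L0/L1/L2 = -/G/- → run G
t=12: L0/L1/L2 = -/G/- → run G
t=13: L0/L1/L2 = -/G/- → run G
t=14: L0/L1/L2 = -/G/- → run G
t=15: (idle)
t=16: (idle)
t=17: (idle)

running at tick 13 = G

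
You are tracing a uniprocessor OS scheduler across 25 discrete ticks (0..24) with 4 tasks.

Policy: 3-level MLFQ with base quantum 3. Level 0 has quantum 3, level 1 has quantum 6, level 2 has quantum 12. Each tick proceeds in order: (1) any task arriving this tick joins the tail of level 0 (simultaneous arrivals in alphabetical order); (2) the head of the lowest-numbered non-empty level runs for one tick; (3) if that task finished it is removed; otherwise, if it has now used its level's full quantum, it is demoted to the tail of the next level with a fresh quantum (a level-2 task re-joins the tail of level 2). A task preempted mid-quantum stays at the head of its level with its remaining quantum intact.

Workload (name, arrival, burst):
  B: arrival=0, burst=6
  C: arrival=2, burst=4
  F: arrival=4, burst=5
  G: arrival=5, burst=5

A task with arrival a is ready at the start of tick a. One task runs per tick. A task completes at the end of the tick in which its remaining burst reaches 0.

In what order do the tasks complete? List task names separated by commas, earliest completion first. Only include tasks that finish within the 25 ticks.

completion order = B, C, F, G

t=0: L0/L1/L2 = B/-/- → run B
t=1: L0/L1/L2 = B/-/- → run B
t=2: L0/L1/L2 = BC/-/- → run B
t=3: L0/L1/L2 = C/B/- → run C
t=4: L0/L1/L2 = CF/B/- → run C
t=5: L0/L1/L2 = CFG/B/- → run C
t=6: L0/L1/L2 = FG/BC/- → run F
t=7: L0/L1/L2 = FG/BC/- → run F
t=8: L0/L1/L2 = FG/BC/- → run F
t=9: L0/L1/L2 = G/BCF/- → run G
t=10: L0/L1/L2 = G/BCF/- → run G
t=11: L0/L1/L2 = G/BCF/- → run G
t=12: L0/L1/L2 = -/BCFG/- → run B
t=13: L0/L1/L2 = -/BCFG/- → run B
t=14: L0/L1/L2 = -/BCFG/- → run B
t=15: L0/L1/L2 = -/CFG/- → run C
t=16: L0/L1/L2 = -/FG/- → run F
t=17: L0/L1/L2 = -/FG/- → run F
t=18: L0/L1/L2 = -/G/- → run G
t=19: L0/L1/L2 = -/G/- → run G
t=20: (idle)
t=21: (idle)
t=22: (idle)
t=23: (idle)
t=24: (idle)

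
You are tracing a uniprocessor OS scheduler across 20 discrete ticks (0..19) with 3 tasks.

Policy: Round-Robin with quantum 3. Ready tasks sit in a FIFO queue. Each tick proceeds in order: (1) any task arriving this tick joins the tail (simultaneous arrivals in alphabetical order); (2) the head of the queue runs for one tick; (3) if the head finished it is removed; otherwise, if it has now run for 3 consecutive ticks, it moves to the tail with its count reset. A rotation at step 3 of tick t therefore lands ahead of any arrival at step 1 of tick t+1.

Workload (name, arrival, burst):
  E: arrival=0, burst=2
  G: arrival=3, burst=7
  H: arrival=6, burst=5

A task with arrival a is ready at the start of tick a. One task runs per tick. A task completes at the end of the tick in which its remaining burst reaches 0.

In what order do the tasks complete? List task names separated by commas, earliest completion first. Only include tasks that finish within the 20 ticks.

t=0: queue=[E] q_used=0 → run E
t=1: queue=[E] q_used=1 → run E
t=2: (idle)
t=3: queue=[G] q_used=0 → run G
t=4: queue=[G] q_used=1 → run G
t=5: queue=[G] q_used=2 → run G
t=6: queue=[G,H] q_used=0 → run G
t=7: queue=[G,H] q_used=1 → run G
t=8: queue=[G,H] q_used=2 → run G
t=9: queue=[H,G] q_used=0 → run H
t=10: queue=[H,G] q_used=1 → run H
t=11: queue=[H,G] q_used=2 → run H
t=12: queue=[G,H] q_used=0 → run G
t=13: queue=[H] q_used=0 → run H
t=14: queue=[H] q_used=1 → run H
t=15: (idle)
t=16: (idle)
t=17: (idle)
t=18: (idle)
t=19: (idle)

completion order = E, G, H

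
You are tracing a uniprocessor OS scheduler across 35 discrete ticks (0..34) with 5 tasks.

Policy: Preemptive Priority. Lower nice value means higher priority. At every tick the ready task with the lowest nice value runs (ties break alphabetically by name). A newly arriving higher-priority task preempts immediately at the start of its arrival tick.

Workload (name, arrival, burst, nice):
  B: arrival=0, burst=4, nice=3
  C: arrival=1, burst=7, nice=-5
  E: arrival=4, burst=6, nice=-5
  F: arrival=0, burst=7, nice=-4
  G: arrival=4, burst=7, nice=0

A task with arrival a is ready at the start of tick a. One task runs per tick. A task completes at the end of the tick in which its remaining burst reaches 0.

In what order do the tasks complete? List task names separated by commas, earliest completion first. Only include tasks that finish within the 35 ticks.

t=0: ready={B,F} → run F
t=1: ready={B,C,F} → run C
t=2: ready={B,C,F} → run C
t=3: ready={B,C,F} → run C
t=4: ready={B,C,E,F,G} → run C
t=5: ready={B,C,E,F,G} → run C
t=6: ready={B,C,E,F,G} → run C
t=7: ready={B,C,E,F,G} → run C
t=8: ready={B,E,F,G} → run E
t=9: ready={B,E,F,G} → run E
t=10: ready={B,E,F,G} → run E
t=11: ready={B,E,F,G} → run E
t=12: ready={B,E,F,G} → run E
t=13: ready={B,E,F,G} → run E
t=14: ready={B,F,G} → run F
t=15: ready={B,F,G} → run F
t=16: ready={B,F,G} → run F
t=17: ready={B,F,G} → run F
t=18: ready={B,F,G} → run F
t=19: ready={B,F,G} → run F
t=20: ready={B,G} → run G
t=21: ready={B,G} → run G
t=22: ready={B,G} → run G
t=23: ready={B,G} → run G
t=24: ready={B,G} → run G
t=25: ready={B,G} → run G
t=26: ready={B,G} → run G
t=27: ready={B} → run B
t=28: ready={B} → run B
t=29: ready={B} → run B
t=30: ready={B} → run B
t=31: (idle)
t=32: (idle)
t=33: (idle)
t=34: (idle)

completion order = C, E, F, G, B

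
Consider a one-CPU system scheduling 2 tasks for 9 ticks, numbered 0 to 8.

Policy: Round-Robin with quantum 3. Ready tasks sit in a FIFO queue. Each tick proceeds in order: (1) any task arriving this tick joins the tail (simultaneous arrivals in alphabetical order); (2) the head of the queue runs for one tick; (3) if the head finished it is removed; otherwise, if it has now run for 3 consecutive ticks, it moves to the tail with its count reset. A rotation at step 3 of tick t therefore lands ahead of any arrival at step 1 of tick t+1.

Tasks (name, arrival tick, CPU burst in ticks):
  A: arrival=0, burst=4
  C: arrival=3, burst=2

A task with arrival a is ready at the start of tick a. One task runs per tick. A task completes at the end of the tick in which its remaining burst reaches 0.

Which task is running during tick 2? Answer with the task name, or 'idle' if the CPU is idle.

running at tick 2 = A

t=0: queue=[A] q_used=0 → run A
t=1: queue=[A] q_used=1 → run A
t=2: queue=[A] q_used=2 → run A
t=3: queue=[A,C] q_used=0 → run A
t=4: queue=[C] q_used=0 → run C
t=5: queue=[C] q_used=1 → run C
t=6: (idle)
t=7: (idle)
t=8: (idle)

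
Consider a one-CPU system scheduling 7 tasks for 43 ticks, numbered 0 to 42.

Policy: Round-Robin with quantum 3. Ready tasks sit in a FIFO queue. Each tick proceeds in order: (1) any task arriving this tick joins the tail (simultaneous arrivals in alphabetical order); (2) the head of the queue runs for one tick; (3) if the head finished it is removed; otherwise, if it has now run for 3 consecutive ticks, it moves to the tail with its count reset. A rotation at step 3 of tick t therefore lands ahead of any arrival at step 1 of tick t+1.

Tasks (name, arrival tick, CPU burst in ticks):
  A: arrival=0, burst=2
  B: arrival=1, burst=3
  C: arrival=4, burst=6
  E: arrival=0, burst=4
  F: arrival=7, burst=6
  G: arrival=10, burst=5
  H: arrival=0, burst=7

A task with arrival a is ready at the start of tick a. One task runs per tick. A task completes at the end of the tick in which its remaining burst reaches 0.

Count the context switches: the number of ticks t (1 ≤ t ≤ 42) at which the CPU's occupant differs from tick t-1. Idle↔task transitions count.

t=0: queue=[A,E,H] q_used=0 → run A
t=1: queue=[A,E,H,B] q_used=1 → run A
t=2: queue=[E,H,B] q_used=0 → run E
t=3: queue=[E,H,B] q_used=1 → run E
t=4: queue=[E,H,B,C] q_used=2 → run E
t=5: queue=[H,B,C,E] q_used=0 → run H
t=6: queue=[H,B,C,E] q_used=1 → run H
t=7: queue=[H,B,C,E,F] q_used=2 → run H
t=8: queue=[B,C,E,F,H] q_used=0 → run B
t=9: queue=[B,C,E,F,H] q_used=1 → run B
t=10: queue=[B,C,E,F,H,G] q_used=2 → run B
t=11: queue=[C,E,F,H,G] q_used=0 → run C
t=12: queue=[C,E,F,H,G] q_used=1 → run C
t=13: queue=[C,E,F,H,G] q_used=2 → run C
t=14: queue=[E,F,H,G,C] q_used=0 → run E
t=15: queue=[F,H,G,C] q_used=0 → run F
t=16: queue=[F,H,G,C] q_used=1 → run F
t=17: queue=[F,H,G,C] q_used=2 → run F
t=18: queue=[H,G,C,F] q_used=0 → run H
t=19: queue=[H,G,C,F] q_used=1 → run H
t=20: queue=[H,G,C,F] q_used=2 → run H
t=21: queue=[G,C,F,H] q_used=0 → run G
t=22: queue=[G,C,F,H] q_used=1 → run G
t=23: queue=[G,C,F,H] q_used=2 → run G
t=24: queue=[C,F,H,G] q_used=0 → run C
t=25: queue=[C,F,H,G] q_used=1 → run C
t=26: queue=[C,F,H,G] q_used=2 → run C
t=27: queue=[F,H,G] q_used=0 → run F
t=28: queue=[F,H,G] q_used=1 → run F
t=29: queue=[F,H,G] q_used=2 → run F
t=30: queue=[H,G] q_used=0 → run H
t=31: queue=[G] q_used=0 → run G
t=32: queue=[G] q_used=1 → run G
t=33: (idle)
t=34: (idle)
t=35: (idle)
t=36: (idle)
t=37: (idle)
t=38: (idle)
t=39: (idle)
t=40: (idle)
t=41: (idle)
t=42: (idle)

context switches = 13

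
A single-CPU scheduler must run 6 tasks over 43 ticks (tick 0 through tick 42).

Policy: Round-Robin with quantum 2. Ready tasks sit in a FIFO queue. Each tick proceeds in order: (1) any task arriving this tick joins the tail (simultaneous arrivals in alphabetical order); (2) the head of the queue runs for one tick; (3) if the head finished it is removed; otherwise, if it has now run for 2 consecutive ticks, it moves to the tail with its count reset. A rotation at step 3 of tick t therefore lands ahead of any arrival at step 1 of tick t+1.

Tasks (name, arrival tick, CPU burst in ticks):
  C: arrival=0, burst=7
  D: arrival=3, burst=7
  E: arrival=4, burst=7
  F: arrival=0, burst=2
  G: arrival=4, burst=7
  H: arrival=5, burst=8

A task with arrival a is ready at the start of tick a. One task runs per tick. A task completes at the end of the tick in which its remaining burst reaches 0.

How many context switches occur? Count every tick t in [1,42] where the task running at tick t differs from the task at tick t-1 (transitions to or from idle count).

t=0: queue=[C,F] q_used=0 → run C
t=1: queue=[C,F] q_used=1 → run C
t=2: queue=[F,C] q_used=0 → run F
t=3: queue=[F,C,D] q_used=1 → run F
t=4: queue=[C,D,E,G] q_used=0 → run C
t=5: queue=[C,D,E,G,H] q_used=1 → run C
t=6: queue=[D,E,G,H,C] q_used=0 → run D
t=7: queue=[D,E,G,H,C] q_used=1 → run D
t=8: queue=[E,G,H,C,D] q_used=0 → run E
t=9: queue=[E,G,H,C,D] q_used=1 → run E
t=10: queue=[G,H,C,D,E] q_used=0 → run G
t=11: queue=[G,H,C,D,E] q_used=1 → run G
t=12: queue=[H,C,D,E,G] q_used=0 → run H
t=13: queue=[H,C,D,E,G] q_used=1 → run H
t=14: queue=[C,D,E,G,H] q_used=0 → run C
t=15: queue=[C,D,E,G,H] q_used=1 → run C
t=16: queue=[D,E,G,H,C] q_used=0 → run D
t=17: queue=[D,E,G,H,C] q_used=1 → run D
t=18: queue=[E,G,H,C,D] q_used=0 → run E
t=19: queue=[E,G,H,C,D] q_used=1 → run E
t=20: queue=[G,H,C,D,E] q_used=0 → run G
t=21: queue=[G,H,C,D,E] q_used=1 → run G
t=22: queue=[H,C,D,E,G] q_used=0 → run H
t=23: queue=[H,C,D,E,G] q_used=1 → run H
t=24: queue=[C,D,E,G,H] q_used=0 → run C
t=25: queue=[D,E,G,H] q_used=0 → run D
t=26: queue=[D,E,G,H] q_used=1 → run D
t=27: queue=[E,G,H,D] q_used=0 → run E
t=28: queue=[E,G,H,D] q_used=1 → run E
t=29: queue=[G,H,D,E] q_used=0 → run G
t=30: queue=[G,H,D,E] q_used=1 → run G
t=31: queue=[H,D,E,G] q_used=0 → run H
t=32: queue=[H,D,E,G] q_used=1 → run H
t=33: queue=[D,E,G,H] q_used=0 → run D
t=34: queue=[E,G,H] q_used=0 → run E
t=35: queue=[G,H] q_used=0 → run G
t=36: queue=[H] q_used=0 → run H
t=37: queue=[H] q_used=1 → run H
t=38: (idle)
t=39: (idle)
t=40: (idle)
t=41: (idle)
t=42: (idle)

context switches = 21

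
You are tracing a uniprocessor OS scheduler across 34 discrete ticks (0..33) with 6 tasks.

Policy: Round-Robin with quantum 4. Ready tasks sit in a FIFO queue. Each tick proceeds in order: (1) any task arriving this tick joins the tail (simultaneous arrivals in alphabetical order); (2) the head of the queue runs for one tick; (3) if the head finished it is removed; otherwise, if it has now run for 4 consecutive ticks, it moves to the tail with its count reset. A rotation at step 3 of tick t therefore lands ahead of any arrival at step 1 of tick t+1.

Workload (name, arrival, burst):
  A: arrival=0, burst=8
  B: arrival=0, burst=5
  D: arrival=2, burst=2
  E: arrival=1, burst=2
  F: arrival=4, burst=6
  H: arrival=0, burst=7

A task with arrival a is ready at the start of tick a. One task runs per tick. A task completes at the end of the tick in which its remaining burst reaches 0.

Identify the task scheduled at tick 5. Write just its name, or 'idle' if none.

running at tick 5 = B

t=0: queue=[A,B,H] q_used=0 → run A
t=1: queue=[A,B,H,E] q_used=1 → run A
t=2: queue=[A,B,H,E,D] q_used=2 → run A
t=3: queue=[A,B,H,E,D] q_used=3 → run A
t=4: queue=[B,H,E,D,A,F] q_used=0 → run B
t=5: queue=[B,H,E,D,A,F] q_used=1 → run B
t=6: queue=[B,H,E,D,A,F] q_used=2 → run B
t=7: queue=[B,H,E,D,A,F] q_used=3 → run B
t=8: queue=[H,E,D,A,F,B] q_used=0 → run H
t=9: queue=[H,E,D,A,F,B] q_used=1 → run H
t=10: queue=[H,E,D,A,F,B] q_used=2 → run H
t=11: queue=[H,E,D,A,F,B] q_used=3 → run H
t=12: queue=[E,D,A,F,B,H] q_used=0 → run E
t=13: queue=[E,D,A,F,B,H] q_used=1 → run E
t=14: queue=[D,A,F,B,H] q_used=0 → run D
t=15: queue=[D,A,F,B,H] q_used=1 → run D
t=16: queue=[A,F,B,H] q_used=0 → run A
t=17: queue=[A,F,B,H] q_used=1 → run A
t=18: queue=[A,F,B,H] q_used=2 → run A
t=19: queue=[A,F,B,H] q_used=3 → run A
t=20: queue=[F,B,H] q_used=0 → run F
t=21: queue=[F,B,H] q_used=1 → run F
t=22: queue=[F,B,H] q_used=2 → run F
t=23: queue=[F,B,H] q_used=3 → run F
t=24: queue=[B,H,F] q_used=0 → run B
t=25: queue=[H,F] q_used=0 → run H
t=26: queue=[H,F] q_used=1 → run H
t=27: queue=[H,F] q_used=2 → run H
t=28: queue=[F] q_used=0 → run F
t=29: queue=[F] q_used=1 → run F
t=30: (idle)
t=31: (idle)
t=32: (idle)
t=33: (idle)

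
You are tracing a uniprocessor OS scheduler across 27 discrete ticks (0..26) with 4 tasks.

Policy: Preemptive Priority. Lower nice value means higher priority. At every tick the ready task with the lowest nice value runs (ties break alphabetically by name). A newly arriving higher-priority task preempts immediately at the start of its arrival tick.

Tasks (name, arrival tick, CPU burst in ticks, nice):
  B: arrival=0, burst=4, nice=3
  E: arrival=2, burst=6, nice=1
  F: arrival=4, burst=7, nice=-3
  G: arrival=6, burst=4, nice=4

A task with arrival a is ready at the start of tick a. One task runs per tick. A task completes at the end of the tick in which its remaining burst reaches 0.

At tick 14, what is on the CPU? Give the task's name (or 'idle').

running at tick 14 = E

t=0: ready={B} → run B
t=1: ready={B} → run B
t=2: ready={B,E} → run E
t=3: ready={B,E} → run E
t=4: ready={B,E,F} → run F
t=5: ready={B,E,F} → run F
t=6: ready={B,E,F,G} → run F
t=7: ready={B,E,F,G} → run F
t=8: ready={B,E,F,G} → run F
t=9: ready={B,E,F,G} → run F
t=10: ready={B,E,F,G} → run F
t=11: ready={B,E,G} → run E
t=12: ready={B,E,G} → run E
t=13: ready={B,E,G} → run E
t=14: ready={B,E,G} → run E
t=15: ready={B,G} → run B
t=16: ready={B,G} → run B
t=17: ready={G} → run G
t=18: ready={G} → run G
t=19: ready={G} → run G
t=20: ready={G} → run G
t=21: (idle)
t=22: (idle)
t=23: (idle)
t=24: (idle)
t=25: (idle)
t=26: (idle)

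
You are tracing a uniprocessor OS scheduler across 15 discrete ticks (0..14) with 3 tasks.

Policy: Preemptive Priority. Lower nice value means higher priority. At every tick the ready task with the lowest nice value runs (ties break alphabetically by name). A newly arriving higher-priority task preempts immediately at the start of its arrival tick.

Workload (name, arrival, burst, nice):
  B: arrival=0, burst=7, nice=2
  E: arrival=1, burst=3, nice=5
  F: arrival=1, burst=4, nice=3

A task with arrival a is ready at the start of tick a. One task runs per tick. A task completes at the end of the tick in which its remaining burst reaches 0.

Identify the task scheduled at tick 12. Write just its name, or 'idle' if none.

running at tick 12 = E

t=0: ready={B} → run B
t=1: ready={B,E,F} → run B
t=2: ready={B,E,F} → run B
t=3: ready={B,E,F} → run B
t=4: ready={B,E,F} → run B
t=5: ready={B,E,F} → run B
t=6: ready={B,E,F} → run B
t=7: ready={E,F} → run F
t=8: ready={E,F} → run F
t=9: ready={E,F} → run F
t=10: ready={E,F} → run F
t=11: ready={E} → run E
t=12: ready={E} → run E
t=13: ready={E} → run E
t=14: (idle)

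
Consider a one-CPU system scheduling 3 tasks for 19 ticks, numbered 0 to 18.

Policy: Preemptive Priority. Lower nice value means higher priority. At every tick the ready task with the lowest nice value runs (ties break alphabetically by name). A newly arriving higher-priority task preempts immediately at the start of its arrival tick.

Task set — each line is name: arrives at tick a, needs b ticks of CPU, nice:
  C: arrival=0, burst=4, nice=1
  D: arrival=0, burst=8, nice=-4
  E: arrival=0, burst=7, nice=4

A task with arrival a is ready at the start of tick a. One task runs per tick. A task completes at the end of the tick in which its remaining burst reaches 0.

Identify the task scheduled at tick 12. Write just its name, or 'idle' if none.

t=0: ready={C,D,E} → run D
t=1: ready={C,D,E} → run D
t=2: ready={C,D,E} → run D
t=3: ready={C,D,E} → run D
t=4: ready={C,D,E} → run D
t=5: ready={C,D,E} → run D
t=6: ready={C,D,E} → run D
t=7: ready={C,D,E} → run D
t=8: ready={C,E} → run C
t=9: ready={C,E} → run C
t=10: ready={C,E} → run C
t=11: ready={C,E} → run C
t=12: ready={E} → run E
t=13: ready={E} → run E
t=14: ready={E} → run E
t=15: ready={E} → run E
t=16: ready={E} → run E
t=17: ready={E} → run E
t=18: ready={E} → run E

running at tick 12 = E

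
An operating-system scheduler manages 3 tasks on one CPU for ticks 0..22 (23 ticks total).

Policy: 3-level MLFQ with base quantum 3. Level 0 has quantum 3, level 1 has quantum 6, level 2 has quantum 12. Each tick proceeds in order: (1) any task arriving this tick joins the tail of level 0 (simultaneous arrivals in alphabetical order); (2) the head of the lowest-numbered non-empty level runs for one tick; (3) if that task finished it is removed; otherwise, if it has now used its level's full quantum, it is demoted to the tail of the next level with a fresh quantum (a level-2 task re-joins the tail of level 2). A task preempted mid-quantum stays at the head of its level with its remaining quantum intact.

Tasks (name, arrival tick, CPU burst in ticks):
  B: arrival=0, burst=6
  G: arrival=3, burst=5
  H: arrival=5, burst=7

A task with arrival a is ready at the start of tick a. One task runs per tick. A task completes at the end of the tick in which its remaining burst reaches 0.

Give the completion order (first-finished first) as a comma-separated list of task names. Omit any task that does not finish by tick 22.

completion order = B, G, H

t=0: L0/L1/L2 = B/-/- → run B
t=1: L0/L1/L2 = B/-/- → run B
t=2: L0/L1/L2 = B/-/- → run B
t=3: L0/L1/L2 = G/B/- → run G
t=4: L0/L1/L2 = G/B/- → run G
t=5: L0/L1/L2 = GH/B/- → run G
t=6: L0/L1/L2 = H/BG/- → run H
t=7: L0/L1/L2 = H/BG/- → run H
t=8: L0/L1/L2 = H/BG/- → run H
t=9: L0/L1/L2 = -/BGH/- → run B
t=10: L0/L1/L2 = -/BGH/- → run B
t=11: L0/L1/L2 = -/BGH/- → run B
t=12: L0/L1/L2 = -/GH/- → run G
t=13: L0/L1/L2 = -/GH/- → run G
t=14: L0/L1/L2 = -/H/- → run H
t=15: L0/L1/L2 = -/H/- → run H
t=16: L0/L1/L2 = -/H/- → run H
t=17: L0/L1/L2 = -/H/- → run H
t=18: (idle)
t=19: (idle)
t=20: (idle)
t=21: (idle)
t=22: (idle)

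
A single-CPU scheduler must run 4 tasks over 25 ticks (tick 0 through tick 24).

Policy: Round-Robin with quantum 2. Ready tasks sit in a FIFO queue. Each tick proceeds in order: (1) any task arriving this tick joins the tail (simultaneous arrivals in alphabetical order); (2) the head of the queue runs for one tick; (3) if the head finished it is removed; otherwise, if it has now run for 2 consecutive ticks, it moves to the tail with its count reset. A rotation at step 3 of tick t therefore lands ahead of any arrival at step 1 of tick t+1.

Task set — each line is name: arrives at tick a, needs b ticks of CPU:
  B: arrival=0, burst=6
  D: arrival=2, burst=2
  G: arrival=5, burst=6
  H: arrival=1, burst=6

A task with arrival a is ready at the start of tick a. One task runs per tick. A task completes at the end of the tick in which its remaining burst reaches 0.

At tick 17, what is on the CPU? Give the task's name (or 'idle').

t=0: queue=[B] q_used=0 → run B
t=1: queue=[B,H] q_used=1 → run B
t=2: queue=[H,B,D] q_used=0 → run H
t=3: queue=[H,B,D] q_used=1 → run H
t=4: queue=[B,D,H] q_used=0 → run B
t=5: queue=[B,D,H,G] q_used=1 → run B
t=6: queue=[D,H,G,B] q_used=0 → run D
t=7: queue=[D,H,G,B] q_used=1 → run D
t=8: queue=[H,G,B] q_used=0 → run H
t=9: queue=[H,G,B] q_used=1 → run H
t=10: queue=[G,B,H] q_used=0 → run G
t=11: queue=[G,B,H] q_used=1 → run G
t=12: queue=[B,H,G] q_used=0 → run B
t=13: queue=[B,H,G] q_used=1 → run B
t=14: queue=[H,G] q_used=0 → run H
t=15: queue=[H,G] q_used=1 → run H
t=16: queue=[G] q_used=0 → run G
t=17: queue=[G] q_used=1 → run G
t=18: queue=[G] q_used=0 → run G
t=19: queue=[G] q_used=1 → run G
t=20: (idle)
t=21: (idle)
t=22: (idle)
t=23: (idle)
t=24: (idle)

running at tick 17 = G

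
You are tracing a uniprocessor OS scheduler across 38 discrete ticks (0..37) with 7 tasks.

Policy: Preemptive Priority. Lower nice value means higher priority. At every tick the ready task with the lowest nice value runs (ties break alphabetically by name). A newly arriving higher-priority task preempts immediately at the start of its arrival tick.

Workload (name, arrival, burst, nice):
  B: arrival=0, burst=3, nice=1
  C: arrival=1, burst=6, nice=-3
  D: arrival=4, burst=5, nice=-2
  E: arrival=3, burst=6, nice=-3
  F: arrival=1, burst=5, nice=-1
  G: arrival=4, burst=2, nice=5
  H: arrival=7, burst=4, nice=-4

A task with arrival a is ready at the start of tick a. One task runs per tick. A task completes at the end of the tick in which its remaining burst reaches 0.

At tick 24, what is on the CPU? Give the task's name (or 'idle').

running at tick 24 = F

t=0: ready={B} → run B
t=1: ready={B,C,F} → run C
t=2: ready={B,C,F} → run C
t=3: ready={B,C,E,F} → run C
t=4: ready={B,C,D,E,F,G} → run C
t=5: ready={B,C,D,E,F,G} → run C
t=6: ready={B,C,D,E,F,G} → run C
t=7: ready={B,D,E,F,G,H} → run H
t=8: ready={B,D,E,F,G,H} → run H
t=9: ready={B,D,E,F,G,H} → run H
t=10: ready={B,D,E,F,G,H} → run H
t=11: ready={B,D,E,F,G} → run E
t=12: ready={B,D,E,F,G} → run E
t=13: ready={B,D,E,F,G} → run E
t=14: ready={B,D,E,F,G} → run E
t=15: ready={B,D,E,F,G} → run E
t=16: ready={B,D,E,F,G} → run E
t=17: ready={B,D,F,G} → run D
t=18: ready={B,D,F,G} → run D
t=19: ready={B,D,F,G} → run D
t=20: ready={B,D,F,G} → run D
t=21: ready={B,D,F,G} → run D
t=22: ready={B,F,G} → run F
t=23: ready={B,F,G} → run F
t=24: ready={B,F,G} → run F
t=25: ready={B,F,G} → run F
t=26: ready={B,F,G} → run F
t=27: ready={B,G} → run B
t=28: ready={B,G} → run B
t=29: ready={G} → run G
t=30: ready={G} → run G
t=31: (idle)
t=32: (idle)
t=33: (idle)
t=34: (idle)
t=35: (idle)
t=36: (idle)
t=37: (idle)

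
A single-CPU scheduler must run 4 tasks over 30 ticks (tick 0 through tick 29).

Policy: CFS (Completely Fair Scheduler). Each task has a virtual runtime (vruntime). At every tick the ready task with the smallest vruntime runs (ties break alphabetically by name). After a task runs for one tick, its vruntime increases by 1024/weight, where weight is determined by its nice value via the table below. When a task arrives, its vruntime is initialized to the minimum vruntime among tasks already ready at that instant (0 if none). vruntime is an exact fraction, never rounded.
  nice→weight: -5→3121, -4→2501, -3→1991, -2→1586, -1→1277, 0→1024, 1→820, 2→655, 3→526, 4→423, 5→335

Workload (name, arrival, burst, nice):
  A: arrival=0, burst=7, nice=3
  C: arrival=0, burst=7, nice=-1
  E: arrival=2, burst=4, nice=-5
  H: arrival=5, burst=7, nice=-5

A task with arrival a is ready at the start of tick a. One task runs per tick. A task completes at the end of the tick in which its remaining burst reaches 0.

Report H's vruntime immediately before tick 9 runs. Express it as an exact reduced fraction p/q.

vruntime(H, start of tick 9) = 7118848/3985517

t=0: vr[A=0 C=0] → run A
t=1: vr[A=512/263 C=0] → run C
t=2: vr[A=512/263 C=1024/1277 E=1024/1277] → run C
t=3: vr[A=512/263 C=2048/1277 E=1024/1277] → run E
t=4: vr[A=512/263 C=2048/1277 E=4503552/3985517] → run E
t=5: vr[A=512/263 C=2048/1277 E=5811200/3985517 H=5811200/3985517] → run E
t=6: vr[A=512/263 C=2048/1277 E=7118848/3985517 H=5811200/3985517] → run H
t=7: vr[A=512/263 C=2048/1277 E=7118848/3985517 H=7118848/3985517] → run C
t=8: vr[A=512/263 C=3072/1277 E=7118848/3985517 H=7118848/3985517] → run E
t=9: vr[A=512/263 C=3072/1277 H=7118848/3985517] → run H
t=10: vr[A=512/263 C=3072/1277 H=8426496/3985517] → run A
t=11: vr[A=1024/263 C=3072/1277 H=8426496/3985517] → run H
t=12: vr[A=1024/263 C=3072/1277 H=9734144/3985517] → run C
t=13: vr[A=1024/263 C=4096/1277 H=9734144/3985517] → run H
t=14: vr[A=1024/263 C=4096/1277 H=11041792/3985517] → run H
t=15: vr[A=1024/263 C=4096/1277 H=12349440/3985517] → run H
t=16: vr[A=1024/263 C=4096/1277 H=13657088/3985517] → run C
t=17: vr[A=1024/263 C=5120/1277 H=13657088/3985517] → run H
t=18: vr[A=1024/263 C=5120/1277] → run A
t=19: vr[A=1536/263 C=5120/1277] → run C
t=20: vr[A=1536/263 C=6144/1277] → run C
t=21: vr[A=1536/263] → run A
t=22: vr[A=2048/263] → run A
t=23: vr[A=2560/263] → run A
t=24: vr[A=3072/263] → run A
t=25: (idle)
t=26: (idle)
t=27: (idle)
t=28: (idle)
t=29: (idle)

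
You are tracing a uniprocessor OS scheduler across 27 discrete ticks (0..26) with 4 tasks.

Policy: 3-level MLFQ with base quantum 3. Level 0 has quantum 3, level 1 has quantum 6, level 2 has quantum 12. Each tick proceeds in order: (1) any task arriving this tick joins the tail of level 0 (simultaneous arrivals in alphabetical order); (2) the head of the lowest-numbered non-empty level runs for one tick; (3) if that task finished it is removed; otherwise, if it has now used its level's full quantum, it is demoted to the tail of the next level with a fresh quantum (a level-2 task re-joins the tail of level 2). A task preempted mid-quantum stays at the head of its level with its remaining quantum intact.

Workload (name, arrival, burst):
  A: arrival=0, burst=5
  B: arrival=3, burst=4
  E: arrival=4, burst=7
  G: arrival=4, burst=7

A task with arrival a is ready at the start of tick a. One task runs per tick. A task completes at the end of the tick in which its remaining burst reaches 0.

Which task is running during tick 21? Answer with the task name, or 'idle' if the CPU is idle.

running at tick 21 = G

t=0: L0/L1/L2 = A/-/- → run A
t=1: L0/L1/L2 = A/-/- → run A
t=2: L0/L1/L2 = A/-/- → run A
t=3: L0/L1/L2 = B/A/- → run B
t=4: L0/L1/L2 = BEG/A/- → run B
t=5: L0/L1/L2 = BEG/A/- → run B
t=6: L0/L1/L2 = EG/AB/- → run E
t=7: L0/L1/L2 = EG/AB/- → run E
t=8: L0/L1/L2 = EG/AB/- → run E
t=9: L0/L1/L2 = G/ABE/- → run G
t=10: L0/L1/L2 = G/ABE/- → run G
t=11: L0/L1/L2 = G/ABE/- → run G
t=12: L0/L1/L2 = -/ABEG/- → run A
t=13: L0/L1/L2 = -/ABEG/- → run A
t=14: L0/L1/L2 = -/BEG/- → run B
t=15: L0/L1/L2 = -/EG/- → run E
t=16: L0/L1/L2 = -/EG/- → run E
t=17: L0/L1/L2 = -/EG/- → run E
t=18: L0/L1/L2 = -/EG/- → run E
t=19: L0/L1/L2 = -/G/- → run G
t=20: L0/L1/L2 = -/G/- → run G
t=21: L0/L1/L2 = -/G/- → run G
t=22: L0/L1/L2 = -/G/- → run G
t=23: (idle)
t=24: (idle)
t=25: (idle)
t=26: (idle)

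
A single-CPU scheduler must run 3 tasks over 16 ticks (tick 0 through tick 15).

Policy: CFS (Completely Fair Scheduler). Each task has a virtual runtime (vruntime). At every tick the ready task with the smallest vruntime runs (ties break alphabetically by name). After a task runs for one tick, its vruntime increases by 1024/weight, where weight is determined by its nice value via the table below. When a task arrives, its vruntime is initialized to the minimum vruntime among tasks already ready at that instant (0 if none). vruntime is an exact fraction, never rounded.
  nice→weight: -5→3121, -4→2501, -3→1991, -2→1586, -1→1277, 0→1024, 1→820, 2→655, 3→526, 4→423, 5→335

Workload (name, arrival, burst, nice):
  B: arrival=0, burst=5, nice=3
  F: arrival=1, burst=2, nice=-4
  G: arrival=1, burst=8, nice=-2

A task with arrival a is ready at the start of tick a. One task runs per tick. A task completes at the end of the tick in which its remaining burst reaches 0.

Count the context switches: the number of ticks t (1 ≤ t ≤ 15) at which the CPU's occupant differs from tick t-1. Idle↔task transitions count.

t=0: vr[B=0] → run B
t=1: vr[B=512/263 F=512/263 G=512/263] → run B
t=2: vr[B=1024/263 F=512/263 G=512/263] → run F
t=3: vr[B=1024/263 F=1549824/657763 G=512/263] → run G
t=4: vr[B=1024/263 F=1549824/657763 G=540672/208559] → run F
t=5: vr[B=1024/263 G=540672/208559] → run G
t=6: vr[B=1024/263 G=675328/208559] → run G
t=7: vr[B=1024/263 G=809984/208559] → run G
t=8: vr[B=1024/263 G=944640/208559] → run B
t=9: vr[B=1536/263 G=944640/208559] → run G
t=10: vr[B=1536/263 G=1079296/208559] → run G
t=11: vr[B=1536/263 G=1213952/208559] → run G
t=12: vr[B=1536/263 G=1348608/208559] → run B
t=13: vr[B=2048/263 G=1348608/208559] → run G
t=14: vr[B=2048/263] → run B
t=15: (idle)

context switches = 10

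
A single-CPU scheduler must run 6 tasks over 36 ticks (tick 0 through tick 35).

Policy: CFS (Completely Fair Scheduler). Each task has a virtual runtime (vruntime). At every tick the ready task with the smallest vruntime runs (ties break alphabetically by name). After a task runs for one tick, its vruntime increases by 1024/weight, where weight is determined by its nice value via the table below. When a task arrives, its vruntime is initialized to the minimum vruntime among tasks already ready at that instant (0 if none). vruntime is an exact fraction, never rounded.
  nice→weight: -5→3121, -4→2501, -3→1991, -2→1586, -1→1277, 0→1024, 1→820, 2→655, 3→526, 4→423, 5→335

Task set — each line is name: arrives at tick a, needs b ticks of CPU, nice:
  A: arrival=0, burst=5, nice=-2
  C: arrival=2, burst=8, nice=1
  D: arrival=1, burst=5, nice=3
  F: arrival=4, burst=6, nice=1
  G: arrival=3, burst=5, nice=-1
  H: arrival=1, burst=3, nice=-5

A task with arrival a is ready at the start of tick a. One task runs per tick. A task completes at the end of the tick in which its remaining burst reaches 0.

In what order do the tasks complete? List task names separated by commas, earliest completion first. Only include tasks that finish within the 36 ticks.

t=0: vr[A=0] → run A
t=1: vr[A=512/793 D=512/793 H=512/793] → run A
t=2: vr[A=1024/793 C=512/793 D=512/793 H=512/793] → run C
t=3: vr[A=1024/793 C=307968/162565 D=512/793 G=512/793 H=512/793] → run D
t=4: vr[A=1024/793 C=307968/162565 D=540672/208559 F=512/793 G=512/793 H=512/793] → run F
t=5: vr[A=1024/793 C=307968/162565 D=540672/208559 F=307968/162565 G=512/793 H=512/793] → run G
t=6: vr[A=1024/793 C=307968/162565 D=540672/208559 F=307968/162565 G=1465856/1012661 H=512/793] → run H
t=7: vr[A=1024/793 C=307968/162565 D=540672/208559 F=307968/162565 G=1465856/1012661 H=2409984/2474953] → run H
t=8: vr[A=1024/793 C=307968/162565 D=540672/208559 F=307968/162565 G=1465856/1012661 H=3222016/2474953] → run A
t=9: vr[A=1536/793 C=307968/162565 D=540672/208559 F=307968/162565 G=1465856/1012661 H=3222016/2474953] → run H
t=10: vr[A=1536/793 C=307968/162565 D=540672/208559 F=307968/162565 G=1465856/1012661] → run G
t=11: vr[A=1536/793 C=307968/162565 D=540672/208559 F=307968/162565 G=2277888/1012661] → run C
t=12: vr[A=1536/793 C=510976/162565 D=540672/208559 F=307968/162565 G=2277888/1012661] → run F
t=13: vr[A=1536/793 C=510976/162565 D=540672/208559 F=510976/162565 G=2277888/1012661] → run A
t=14: vr[A=2048/793 C=510976/162565 D=540672/208559 F=510976/162565 G=2277888/1012661] → run G
t=15: vr[A=2048/793 C=510976/162565 D=540672/208559 F=510976/162565 G=3089920/1012661] → run A
t=16: vr[C=510976/162565 D=540672/208559 F=510976/162565 G=3089920/1012661] → run D
t=17: vr[C=510976/162565 D=946688/208559 F=510976/162565 G=3089920/1012661] → run G
t=18: vr[C=510976/162565 D=946688/208559 F=510976/162565 G=3901952/1012661] → run C
t=19: vr[C=713984/162565 D=946688/208559 F=510976/162565 G=3901952/1012661] → run F
t=20: vr[C=713984/162565 D=946688/208559 F=713984/162565 G=3901952/1012661] → run G
t=21: vr[C=713984/162565 D=946688/208559 F=713984/162565] → run C
t=22: vr[C=916992/162565 D=946688/208559 F=713984/162565] → run F
t=23: vr[C=916992/162565 D=946688/208559 F=916992/162565] → run D
t=24: vr[C=916992/162565 D=1352704/208559 F=916992/162565] → run C
t=25: vr[C=224000/32513 D=1352704/208559 F=916992/162565] → run F
t=26: vr[C=224000/32513 D=1352704/208559 F=224000/32513] → run D
t=27: vr[C=224000/32513 D=1758720/208559 F=224000/32513] → run C
t=28: vr[C=1323008/162565 D=1758720/208559 F=224000/32513] → run F
t=29: vr[C=1323008/162565 D=1758720/208559] → run C
t=30: vr[C=1526016/162565 D=1758720/208559] → run D
t=31: vr[C=1526016/162565] → run C
t=32: (idle)
t=33: (idle)
t=34: (idle)
t=35: (idle)

completion order = H, A, G, F, D, C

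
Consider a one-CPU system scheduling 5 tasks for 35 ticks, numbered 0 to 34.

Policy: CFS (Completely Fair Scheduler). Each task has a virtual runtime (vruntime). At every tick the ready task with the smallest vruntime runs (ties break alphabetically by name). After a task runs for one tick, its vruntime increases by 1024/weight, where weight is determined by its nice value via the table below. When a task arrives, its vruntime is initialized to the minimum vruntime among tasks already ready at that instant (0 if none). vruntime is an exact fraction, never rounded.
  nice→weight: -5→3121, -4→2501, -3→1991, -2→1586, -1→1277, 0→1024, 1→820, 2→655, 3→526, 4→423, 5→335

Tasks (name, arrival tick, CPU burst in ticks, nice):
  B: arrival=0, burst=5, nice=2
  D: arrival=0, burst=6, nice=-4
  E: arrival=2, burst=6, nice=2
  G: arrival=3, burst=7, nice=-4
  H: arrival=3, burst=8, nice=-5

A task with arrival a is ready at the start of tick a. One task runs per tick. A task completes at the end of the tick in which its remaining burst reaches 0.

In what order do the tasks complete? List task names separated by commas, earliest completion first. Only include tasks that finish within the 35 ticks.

t=0: vr[B=0 D=0] → run B
t=1: vr[B=1024/655 D=0] → run D
t=2: vr[B=1024/655 D=1024/2501 E=1024/2501] → run D
t=3: vr[B=1024/655 D=2048/2501 E=1024/2501 G=1024/2501 H=1024/2501] → run E
t=4: vr[B=1024/655 D=2048/2501 E=3231744/1638155 G=1024/2501 H=1024/2501] → run G
t=5: vr[B=1024/655 D=2048/2501 E=3231744/1638155 G=2048/2501 H=1024/2501] → run H
t=6: vr[B=1024/655 D=2048/2501 E=3231744/1638155 G=2048/2501 H=5756928/7805621] → run H
t=7: vr[B=1024/655 D=2048/2501 E=3231744/1638155 G=2048/2501 H=8317952/7805621] → run D
t=8: vr[B=1024/655 D=3072/2501 E=3231744/1638155 G=2048/2501 H=8317952/7805621] → run G
t=9: vr[B=1024/655 D=3072/2501 E=3231744/1638155 G=3072/2501 H=8317952/7805621] → run H
t=10: vr[B=1024/655 D=3072/2501 E=3231744/1638155 G=3072/2501 H=10878976/7805621] → run D
t=11: vr[B=1024/655 D=4096/2501 E=3231744/1638155 G=3072/2501 H=10878976/7805621] → run G
t=12: vr[B=1024/655 D=4096/2501 E=3231744/1638155 G=4096/2501 H=10878976/7805621] → run H
t=13: vr[B=1024/655 D=4096/2501 E=3231744/1638155 G=4096/2501 H=13440000/7805621] → run B
t=14: vr[B=2048/655 D=4096/2501 E=3231744/1638155 G=4096/2501 H=13440000/7805621] → run D
t=15: vr[B=2048/655 D=5120/2501 E=3231744/1638155 G=4096/2501 H=13440000/7805621] → run G
t=16: vr[B=2048/655 D=5120/2501 E=3231744/1638155 G=5120/2501 H=13440000/7805621] → run H
t=17: vr[B=2048/655 D=5120/2501 E=3231744/1638155 G=5120/2501 H=16001024/7805621] → run E
t=18: vr[B=2048/655 D=5120/2501 E=5792768/1638155 G=5120/2501 H=16001024/7805621] → run D
t=19: vr[B=2048/655 E=5792768/1638155 G=5120/2501 H=16001024/7805621] → run G
t=20: vr[B=2048/655 E=5792768/1638155 G=6144/2501 H=16001024/7805621] → run H
t=21: vr[B=2048/655 E=5792768/1638155 G=6144/2501 H=18562048/7805621] → run H
t=22: vr[B=2048/655 E=5792768/1638155 G=6144/2501 H=21123072/7805621] → run G
t=23: vr[B=2048/655 E=5792768/1638155 G=7168/2501 H=21123072/7805621] → run H
t=24: vr[B=2048/655 E=5792768/1638155 G=7168/2501] → run G
t=25: vr[B=2048/655 E=5792768/1638155] → run B
t=26: vr[B=3072/655 E=5792768/1638155] → run E
t=27: vr[B=3072/655 E=8353792/1638155] → run B
t=28: vr[B=4096/655 E=8353792/1638155] → run E
t=29: vr[B=4096/655 E=10914816/1638155] → run B
t=30: vr[E=10914816/1638155] → run E
t=31: vr[E=2695168/327631] → run E
t=32: (idle)
t=33: (idle)
t=34: (idle)

completion order = D, H, G, B, E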